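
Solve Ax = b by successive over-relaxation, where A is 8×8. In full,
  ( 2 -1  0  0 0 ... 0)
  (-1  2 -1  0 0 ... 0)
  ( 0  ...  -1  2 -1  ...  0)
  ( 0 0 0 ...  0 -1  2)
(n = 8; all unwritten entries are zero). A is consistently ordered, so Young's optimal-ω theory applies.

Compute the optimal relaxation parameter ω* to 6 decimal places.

n=8: λ(B_J) = 1 − λ(A)/2 = cos(kπ/9); k=1 gives ρ_J = 0.939693.
√(1 − cos²(π/9)) = sin(π/9) ≈ 0.3420201.
Young: ω* = 2/(1+√(1−ρ_J²)) = 2/(1+0.3420201) = 2/1.3420201 = 1.490291.
and ρ(B_{ω*}) = 1.490291 − 1 = 0.490291.

ω* = 1.490291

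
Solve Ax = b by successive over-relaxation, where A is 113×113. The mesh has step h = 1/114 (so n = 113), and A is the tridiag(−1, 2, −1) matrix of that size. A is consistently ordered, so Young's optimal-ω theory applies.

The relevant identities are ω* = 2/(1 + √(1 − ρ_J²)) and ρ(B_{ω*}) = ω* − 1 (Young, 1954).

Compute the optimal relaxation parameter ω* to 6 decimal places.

ω* = 1.946369

½·tridiag(1,0,1) at n=113: λ_k = cos(kπ/114); max |λ| at k=1 ⇒ ρ_J = cos(π/114) ≈ 0.999620.
root = sin(π/114) = 0.0275543  (since 1−cos² = sin²).
ω* = 2/(1+0.0275543) = 1.946369
Hence ρ(B_{ω*}) = 1.946369 − 1 = 0.946369.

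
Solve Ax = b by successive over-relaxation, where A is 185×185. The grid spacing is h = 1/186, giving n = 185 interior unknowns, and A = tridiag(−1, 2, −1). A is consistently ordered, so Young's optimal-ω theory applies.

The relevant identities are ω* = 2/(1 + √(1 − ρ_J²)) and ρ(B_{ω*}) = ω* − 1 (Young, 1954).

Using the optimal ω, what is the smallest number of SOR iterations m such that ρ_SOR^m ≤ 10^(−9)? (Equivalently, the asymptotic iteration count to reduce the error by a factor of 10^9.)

spectrum of D⁻¹(L+U) = {cos(kπ/186) : 1≤k≤185}; ρ_J = cos(π/186) = 0.9998574.
1 − cos²(π/186) = sin²(π/186) ⇒ √(1−ρ_J²) = sin(π/186) = 0.0168895.
Then 2/(1+√(1−ρ_J²)) = 2/(1+0.0168895); ω* = 2/1.0168895 = 1.9667820.
and ρ(B_{ω*}) = 1.9667820 − 1 = 0.9667820.
ρ_SOR^m ≤ 10^(−9) ⇔ m ≥ 9·ln10/(−ln 0.9667820) = 20.7233/0.0337822 = 613.438; m = ⌈613.438⌉ = 614.

m = 614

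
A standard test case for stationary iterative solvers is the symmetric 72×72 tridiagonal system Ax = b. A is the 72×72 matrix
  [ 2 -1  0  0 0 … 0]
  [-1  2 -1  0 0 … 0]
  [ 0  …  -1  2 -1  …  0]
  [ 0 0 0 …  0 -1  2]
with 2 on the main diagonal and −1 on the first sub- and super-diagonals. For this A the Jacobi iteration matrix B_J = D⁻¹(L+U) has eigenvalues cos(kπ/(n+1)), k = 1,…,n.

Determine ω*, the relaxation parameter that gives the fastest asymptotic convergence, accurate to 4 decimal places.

ρ_J = max_k |cos(kπ/73)| = cos(π/73) = 0.9991
√(1−ρ_J²) = |sin(π/73)| = 0.04302
Young: ω* = 2/(1+√(1−ρ_J²)) = 2/(1+0.04302) = 2/1.04302 = 1.9175.
At ω = 1.9175 every |λ(B_ω)| = ω−1, so ρ_SOR = 0.9175.

ω* = 1.9175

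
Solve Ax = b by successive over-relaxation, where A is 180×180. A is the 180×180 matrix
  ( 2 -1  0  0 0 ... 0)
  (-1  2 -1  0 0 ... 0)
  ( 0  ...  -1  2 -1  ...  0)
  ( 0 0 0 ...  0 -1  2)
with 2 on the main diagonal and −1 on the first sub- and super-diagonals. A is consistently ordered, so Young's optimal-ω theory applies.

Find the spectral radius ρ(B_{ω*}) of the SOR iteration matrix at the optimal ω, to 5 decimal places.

spectrum of D⁻¹(L+U) = {cos(kπ/181) : 1≤k≤180}; ρ_J = cos(π/181) = 0.99985.
√(1 − cos²(π/181)) = sin(π/181) ≈ 0.017356.
ω* = 2 / (1 + 0.017356) = 2 / 1.017356 ≈ 1.96588.
ρ(B_{ω*}) = ω*−1 = 0.96588

ρ_SOR = 0.96588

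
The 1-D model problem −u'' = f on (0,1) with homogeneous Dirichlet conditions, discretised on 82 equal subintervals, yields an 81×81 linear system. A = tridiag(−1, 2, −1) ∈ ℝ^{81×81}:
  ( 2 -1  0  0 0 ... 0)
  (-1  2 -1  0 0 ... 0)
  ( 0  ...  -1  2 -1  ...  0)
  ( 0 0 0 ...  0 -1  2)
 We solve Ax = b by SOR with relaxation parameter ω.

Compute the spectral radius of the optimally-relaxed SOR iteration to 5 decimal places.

ρ_SOR = 0.92622

½·tridiag(1,0,1) at n=81: λ_k = cos(kπ/82); max |λ| at k=1 ⇒ ρ_J = cos(π/82) ≈ 0.99927.
root = sin(π/82) = 0.038303  (since 1−cos² = sin²).
[ω*] 2 ÷ (1 + 0.038303) = 2 ÷ 1.038303 = 1.92622.
ρ_SOR = ω* − 1 = 1.92622 − 1 = 0.92622.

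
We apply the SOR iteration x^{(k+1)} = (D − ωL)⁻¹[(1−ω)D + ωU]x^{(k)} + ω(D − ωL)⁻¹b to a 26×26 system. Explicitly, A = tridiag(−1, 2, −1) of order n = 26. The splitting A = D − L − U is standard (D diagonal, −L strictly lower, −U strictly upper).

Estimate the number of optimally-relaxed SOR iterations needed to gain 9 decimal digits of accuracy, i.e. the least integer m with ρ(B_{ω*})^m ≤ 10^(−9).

m = 89

ρ_J = max_k |cos(kπ/27)| = cos(π/27) = 0.9932384
root = sin(π/27) = 0.1160929  (since 1−cos² = sin²).
Young: ω* = 2/(1+√(1−ρ_J²)) = 2/(1+0.1160929) = 2/1.1160929 = 1.7919655.
At ω = 1.7919655 every |λ(B_ω)| = ω−1, so ρ_SOR = 0.7919655.
(0.7919655)^m ≤ 10^{−9}  ⇒  m·ln(0.7919655) ≤ −9·ln10  ⇒  m ≥ 88.851  ⇒  m = 89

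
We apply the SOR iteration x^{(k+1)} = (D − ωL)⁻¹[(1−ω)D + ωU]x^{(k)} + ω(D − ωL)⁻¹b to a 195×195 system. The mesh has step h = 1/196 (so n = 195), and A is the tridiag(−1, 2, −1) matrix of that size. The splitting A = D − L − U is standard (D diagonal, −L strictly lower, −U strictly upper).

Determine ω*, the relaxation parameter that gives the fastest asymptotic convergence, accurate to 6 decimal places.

With n=195, ρ(Jacobi) = cos(π/196) = 0.999872.
√(1 − cos²(π/196)) = sin(π/196) ≈ 0.0160278.
[ω*] 2 ÷ (1 + 0.0160278) = 2 ÷ 1.0160278 = 1.968450.
ρ_SOR = ω* − 1 ≈ 0.968450.

ω* = 1.968450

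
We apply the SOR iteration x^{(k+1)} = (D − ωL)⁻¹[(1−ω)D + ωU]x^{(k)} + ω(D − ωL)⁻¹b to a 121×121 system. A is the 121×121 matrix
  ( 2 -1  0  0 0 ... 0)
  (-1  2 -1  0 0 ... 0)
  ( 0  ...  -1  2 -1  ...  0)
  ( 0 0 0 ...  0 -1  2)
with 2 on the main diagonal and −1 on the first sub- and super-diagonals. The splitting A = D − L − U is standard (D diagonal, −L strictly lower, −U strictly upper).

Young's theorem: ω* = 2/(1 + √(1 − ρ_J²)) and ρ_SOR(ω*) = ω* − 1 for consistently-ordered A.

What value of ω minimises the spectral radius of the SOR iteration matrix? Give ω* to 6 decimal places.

[ρ_J] n=121: ρ(B_J) = cos(π/(n+1)) = cos(π/122) = 0.999668.
√(1 − cos²(π/122)) = sin(π/122) ≈ 0.0257479.
Then 2/(1+√(1−ρ_J²)) = 2/(1+0.0257479); ω* = 2/1.0257479 = 1.949797.
ρ_SOR = ω* − 1 ≈ 0.949797.

ω* = 1.949797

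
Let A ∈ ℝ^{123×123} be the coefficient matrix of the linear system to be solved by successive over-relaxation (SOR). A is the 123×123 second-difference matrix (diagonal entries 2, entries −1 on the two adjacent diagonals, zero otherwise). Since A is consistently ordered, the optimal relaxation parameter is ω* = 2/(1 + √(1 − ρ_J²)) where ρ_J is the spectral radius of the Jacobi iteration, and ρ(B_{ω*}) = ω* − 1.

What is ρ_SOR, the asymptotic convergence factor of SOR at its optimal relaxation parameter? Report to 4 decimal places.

spectrum of D⁻¹(L+U) = {cos(kπ/124) : 1≤k≤123}; ρ_J = cos(π/124) = 0.9997.
1 − cos²(π/124) = sin²(π/124) ⇒ √(1−ρ_J²) = sin(π/124) = 0.02533.
ω* = 2/(1+0.02533) = 1.9506
ρ_SOR = ω* − 1 ≈ 0.9506.

ρ_SOR = 0.9506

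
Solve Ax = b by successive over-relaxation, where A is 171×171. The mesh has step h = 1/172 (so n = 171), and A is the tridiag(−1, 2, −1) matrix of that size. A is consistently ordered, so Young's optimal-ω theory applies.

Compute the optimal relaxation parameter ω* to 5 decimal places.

With n=171, ρ(Jacobi) = cos(π/172) = 0.99983.
√(1−ρ_J²) = |sin(π/172)| = 0.018264
Young: ω* = 2/(1+√(1−ρ_J²)) = 2/(1+0.018264) = 2/1.018264 = 1.96413.
ρ_SOR = ω* − 1 ≈ 0.96413.

ω* = 1.96413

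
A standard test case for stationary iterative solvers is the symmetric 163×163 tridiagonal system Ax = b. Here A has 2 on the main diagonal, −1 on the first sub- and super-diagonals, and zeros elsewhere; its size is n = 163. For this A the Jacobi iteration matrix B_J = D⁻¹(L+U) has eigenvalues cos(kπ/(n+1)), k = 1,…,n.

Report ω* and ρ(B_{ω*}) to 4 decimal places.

spectrum of D⁻¹(L+U) = {cos(kπ/164) : 1≤k≤163}; ρ_J = cos(π/164) = 0.9998.
√(1−ρ_J²) = |sin(π/164)| = 0.01915
Then 2/(1+√(1−ρ_J²)) = 2/(1+0.01915); ω* = 2/1.01915 = 1.9624.
ρ(B_{ω*}) = ω*−1 = 0.9624

ω* = 1.9624, ρ_SOR = 0.9624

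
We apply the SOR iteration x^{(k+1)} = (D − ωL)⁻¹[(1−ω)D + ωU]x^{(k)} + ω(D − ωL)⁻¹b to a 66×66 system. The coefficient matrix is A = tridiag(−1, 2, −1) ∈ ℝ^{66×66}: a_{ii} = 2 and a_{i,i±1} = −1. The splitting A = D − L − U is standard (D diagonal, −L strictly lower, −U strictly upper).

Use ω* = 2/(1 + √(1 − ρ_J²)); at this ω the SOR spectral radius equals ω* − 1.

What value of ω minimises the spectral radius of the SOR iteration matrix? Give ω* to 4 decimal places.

ω* = 1.9105

spectrum of D⁻¹(L+U) = {cos(kπ/67) : 1≤k≤66}; ρ_J = cos(π/67) = 0.9989.
√(1 − cos²(π/67)) = sin(π/67) ≈ 0.04687.
So ω* = 2/1.04687 = 1.9105 (Young).
ρ(B_{ω*}) = ω*−1 = 0.9105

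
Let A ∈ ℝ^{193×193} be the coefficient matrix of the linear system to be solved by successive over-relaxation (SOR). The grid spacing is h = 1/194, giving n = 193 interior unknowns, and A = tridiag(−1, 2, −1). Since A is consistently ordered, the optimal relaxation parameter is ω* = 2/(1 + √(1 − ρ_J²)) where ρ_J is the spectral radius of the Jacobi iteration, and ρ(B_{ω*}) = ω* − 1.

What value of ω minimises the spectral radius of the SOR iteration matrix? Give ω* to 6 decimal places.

n=193: λ(B_J) = 1 − λ(A)/2 = cos(kπ/194); k=1 gives ρ_J = 0.999869.
1 − cos²(π/194) = sin²(π/194) ⇒ √(1−ρ_J²) = sin(π/194) = 0.0161931.
Then 2/(1+√(1−ρ_J²)) = 2/(1+0.0161931); ω* = 2/1.0161931 = 1.968130.
At ω = 1.968130 every |λ(B_ω)| = ω−1, so ρ_SOR = 0.968130.

ω* = 1.968130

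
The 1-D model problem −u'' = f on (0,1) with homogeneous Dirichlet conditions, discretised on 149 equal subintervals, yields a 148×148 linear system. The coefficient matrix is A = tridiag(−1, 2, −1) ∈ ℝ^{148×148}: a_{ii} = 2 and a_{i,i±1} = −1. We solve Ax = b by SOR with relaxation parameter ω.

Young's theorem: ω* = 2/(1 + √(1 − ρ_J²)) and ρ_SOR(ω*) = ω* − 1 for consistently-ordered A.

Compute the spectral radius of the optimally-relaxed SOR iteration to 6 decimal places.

ρ_SOR = 0.958705

spectrum of D⁻¹(L+U) = {cos(kπ/149) : 1≤k≤148}; ρ_J = cos(π/149) = 0.999778.
1 − cos²(π/149) = sin²(π/149) ⇒ √(1−ρ_J²) = sin(π/149) = 0.0210830.
Then 2/(1+√(1−ρ_J²)) = 2/(1+0.0210830); ω* = 2/1.0210830 = 1.958705.
ρ(B_{ω*}) = ω*−1 = 0.958705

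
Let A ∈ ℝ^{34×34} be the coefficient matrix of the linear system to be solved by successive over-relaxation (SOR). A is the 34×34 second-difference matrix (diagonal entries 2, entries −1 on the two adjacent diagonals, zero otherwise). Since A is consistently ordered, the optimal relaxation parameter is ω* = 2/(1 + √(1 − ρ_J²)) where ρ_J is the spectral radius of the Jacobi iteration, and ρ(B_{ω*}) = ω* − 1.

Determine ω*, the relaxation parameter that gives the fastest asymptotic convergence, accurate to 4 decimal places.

With n=34, ρ(Jacobi) = cos(π/35) = 0.9960.
√(1−ρ_J²) simplifies to sin(π/35) = 0.08964.
ω* = 2 / (1 + 0.08964) = 2 / 1.08964 ≈ 1.8355.
and ρ(B_{ω*}) = 1.8355 − 1 = 0.8355.

ω* = 1.8355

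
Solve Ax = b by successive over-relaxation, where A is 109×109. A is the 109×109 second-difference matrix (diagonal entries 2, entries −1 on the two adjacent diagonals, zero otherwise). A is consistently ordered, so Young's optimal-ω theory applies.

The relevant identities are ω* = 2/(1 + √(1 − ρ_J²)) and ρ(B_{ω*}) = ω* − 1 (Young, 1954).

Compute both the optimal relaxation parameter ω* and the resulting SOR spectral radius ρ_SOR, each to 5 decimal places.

ω* = 1.94447, ρ_SOR = 0.94447

½·tridiag(1,0,1) at n=109: λ_k = cos(kπ/110); max |λ| at k=1 ⇒ ρ_J = cos(π/110) ≈ 0.99959.
√(1−ρ_J²) = |sin(π/110)| = 0.028556
Young: ω* = 2/(1+√(1−ρ_J²)) = 2/(1+0.028556) = 2/1.028556 = 1.94447.
ρ_SOR = ω* − 1 ≈ 0.94447.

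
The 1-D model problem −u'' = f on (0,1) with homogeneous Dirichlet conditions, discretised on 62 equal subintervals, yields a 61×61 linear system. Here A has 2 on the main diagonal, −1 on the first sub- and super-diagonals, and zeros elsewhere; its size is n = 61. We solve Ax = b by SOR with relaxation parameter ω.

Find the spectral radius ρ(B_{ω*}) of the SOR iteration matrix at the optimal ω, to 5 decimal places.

ρ_SOR = 0.90359

spectrum of D⁻¹(L+U) = {cos(kπ/62) : 1≤k≤61}; ρ_J = cos(π/62) = 0.99872.
1 − cos²(π/62) = sin²(π/62) ⇒ √(1−ρ_J²) = sin(π/62) = 0.050649.
ω* = 2/(1+0.050649) = 1.90359
At ω = 1.90359 every |λ(B_ω)| = ω−1, so ρ_SOR = 0.90359.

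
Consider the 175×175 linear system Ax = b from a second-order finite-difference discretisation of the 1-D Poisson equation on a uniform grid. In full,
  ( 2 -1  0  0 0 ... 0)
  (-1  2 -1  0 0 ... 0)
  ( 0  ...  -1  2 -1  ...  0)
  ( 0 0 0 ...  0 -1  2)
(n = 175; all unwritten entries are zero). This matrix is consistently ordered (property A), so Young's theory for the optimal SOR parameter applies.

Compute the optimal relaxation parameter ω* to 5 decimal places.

ρ_J = max_k |cos(kπ/176)| = cos(π/176) = 0.99984
√(1 − cos²(π/176)) = sin(π/176) ≈ 0.017849.
[ω*] 2 ÷ (1 + 0.017849) = 2 ÷ 1.017849 = 1.96493.
ρ(B_{ω*}) = ω*−1 = 0.96493

ω* = 1.96493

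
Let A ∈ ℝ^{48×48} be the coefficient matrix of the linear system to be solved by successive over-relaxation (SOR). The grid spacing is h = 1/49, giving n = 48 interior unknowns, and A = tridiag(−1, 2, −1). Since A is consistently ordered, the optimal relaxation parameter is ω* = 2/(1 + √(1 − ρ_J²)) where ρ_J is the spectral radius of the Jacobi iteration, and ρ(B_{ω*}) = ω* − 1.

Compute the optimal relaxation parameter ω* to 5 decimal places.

ω* = 1.87958

ρ_J = max_k |cos(kπ/49)| = cos(π/49) = 0.99795
root = sin(π/49) = 0.064070  (since 1−cos² = sin²).
ω* = 2 / (1 + 0.064070) = 2 / 1.064070 ≈ 1.87958.
ρ_SOR = ω* − 1 ≈ 0.87958.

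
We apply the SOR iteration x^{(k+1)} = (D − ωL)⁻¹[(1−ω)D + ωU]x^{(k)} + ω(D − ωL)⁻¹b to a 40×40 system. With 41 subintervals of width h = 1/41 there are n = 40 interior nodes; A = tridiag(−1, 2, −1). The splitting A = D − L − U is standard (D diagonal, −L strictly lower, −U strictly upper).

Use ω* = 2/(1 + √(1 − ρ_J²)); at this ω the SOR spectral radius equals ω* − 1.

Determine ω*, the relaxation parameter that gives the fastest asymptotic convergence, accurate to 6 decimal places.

½·tridiag(1,0,1) at n=40: λ_k = cos(kπ/41); max |λ| at k=1 ⇒ ρ_J = cos(π/41) ≈ 0.997066.
root = sin(π/41) = 0.0765493  (since 1−cos² = sin²).
Young: ω* = 2/(1+√(1−ρ_J²)) = 2/(1+0.0765493) = 2/1.0765493 = 1.857788.
ρ_SOR = ω* − 1 = 1.857788 − 1 = 0.857788.

ω* = 1.857788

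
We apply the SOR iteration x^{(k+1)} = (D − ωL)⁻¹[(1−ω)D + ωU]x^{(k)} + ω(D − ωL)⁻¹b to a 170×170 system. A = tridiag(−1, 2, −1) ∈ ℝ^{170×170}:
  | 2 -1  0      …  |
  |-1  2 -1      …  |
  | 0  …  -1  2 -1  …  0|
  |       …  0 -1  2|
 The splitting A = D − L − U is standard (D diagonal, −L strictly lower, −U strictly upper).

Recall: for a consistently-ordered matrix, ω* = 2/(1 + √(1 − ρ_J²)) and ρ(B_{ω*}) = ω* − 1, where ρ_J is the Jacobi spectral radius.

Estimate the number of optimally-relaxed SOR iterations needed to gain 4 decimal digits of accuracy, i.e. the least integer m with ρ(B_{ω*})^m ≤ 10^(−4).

With n=170, ρ(Jacobi) = cos(π/171) = 0.9998312.
√(1 − cos²(π/171)) = sin(π/171) ≈ 0.0183709.
ω* = 2 / (1 + 0.0183709) = 2 / 1.0183709 ≈ 1.9639210.
At ω = 1.9639210 every |λ(B_ω)| = ω−1, so ρ_SOR = 0.9639210.
(0.9639210)^m ≤ 10^{−4}  ⇒  m·ln(0.9639210) ≤ −4·ln10  ⇒  m ≥ 250.649  ⇒  m = 251

m = 251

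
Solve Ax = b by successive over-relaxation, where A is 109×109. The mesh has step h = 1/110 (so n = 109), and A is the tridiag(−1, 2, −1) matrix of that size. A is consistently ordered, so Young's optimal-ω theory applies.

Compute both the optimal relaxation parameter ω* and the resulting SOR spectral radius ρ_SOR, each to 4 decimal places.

spectrum of D⁻¹(L+U) = {cos(kπ/110) : 1≤k≤109}; ρ_J = cos(π/110) = 0.9996.
1 − cos²(π/110) = sin²(π/110) ⇒ √(1−ρ_J²) = sin(π/110) = 0.02856.
[ω*] 2 ÷ (1 + 0.02856) = 2 ÷ 1.02856 = 1.9445.
ρ_SOR = ω* − 1 = 1.9445 − 1 = 0.9445.

ω* = 1.9445, ρ_SOR = 0.9445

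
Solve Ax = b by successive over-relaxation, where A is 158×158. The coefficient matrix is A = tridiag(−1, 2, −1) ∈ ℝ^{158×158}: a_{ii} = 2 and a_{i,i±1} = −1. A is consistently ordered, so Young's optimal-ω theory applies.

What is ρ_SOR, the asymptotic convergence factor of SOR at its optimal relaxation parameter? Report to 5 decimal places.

ρ_J = max_k |cos(kπ/159)| = cos(π/159) = 0.99980
√(1 − cos²(π/159)) = sin(π/159) ≈ 0.019757.
ω* = 2 / (1 + 0.019757) = 2 / 1.019757 ≈ 1.96125.
Hence ρ(B_{ω*}) = 1.96125 − 1 = 0.96125.

ρ_SOR = 0.96125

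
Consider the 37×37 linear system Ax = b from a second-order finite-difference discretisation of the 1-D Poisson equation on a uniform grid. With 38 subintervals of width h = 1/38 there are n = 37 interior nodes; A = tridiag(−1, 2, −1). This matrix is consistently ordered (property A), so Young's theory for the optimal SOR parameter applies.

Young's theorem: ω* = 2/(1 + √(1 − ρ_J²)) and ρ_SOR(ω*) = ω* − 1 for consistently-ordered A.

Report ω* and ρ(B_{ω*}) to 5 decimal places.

½·tridiag(1,0,1) at n=37: λ_k = cos(kπ/38); max |λ| at k=1 ⇒ ρ_J = cos(π/38) ≈ 0.99658.
√(1−ρ_J²) simplifies to sin(π/38) = 0.082579.
Young: ω* = 2/(1+√(1−ρ_J²)) = 2/(1+0.082579) = 2/1.082579 = 1.84744.
Hence ρ(B_{ω*}) = 1.84744 − 1 = 0.84744.

ω* = 1.84744, ρ_SOR = 0.84744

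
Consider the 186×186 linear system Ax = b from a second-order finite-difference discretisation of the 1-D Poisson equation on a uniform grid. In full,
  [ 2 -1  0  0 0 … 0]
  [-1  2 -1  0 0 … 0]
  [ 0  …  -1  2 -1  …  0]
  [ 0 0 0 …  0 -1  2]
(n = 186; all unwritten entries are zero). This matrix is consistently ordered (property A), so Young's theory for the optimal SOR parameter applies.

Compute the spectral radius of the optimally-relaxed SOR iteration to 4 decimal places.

ρ_SOR = 0.9670

With n=186, ρ(Jacobi) = cos(π/187) = 0.9999.
√(1 − cos²(π/187)) = sin(π/187) ≈ 0.01680.
Young: ω* = 2/(1+√(1−ρ_J²)) = 2/(1+0.01680) = 2/1.01680 = 1.9670.
Hence ρ(B_{ω*}) = 1.9670 − 1 = 0.9670.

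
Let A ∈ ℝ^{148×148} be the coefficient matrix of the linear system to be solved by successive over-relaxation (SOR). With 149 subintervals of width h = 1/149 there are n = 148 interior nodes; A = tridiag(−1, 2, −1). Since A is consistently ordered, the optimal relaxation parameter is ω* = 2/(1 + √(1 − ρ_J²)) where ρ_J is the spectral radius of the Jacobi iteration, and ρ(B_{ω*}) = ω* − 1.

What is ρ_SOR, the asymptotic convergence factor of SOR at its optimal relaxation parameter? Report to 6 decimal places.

ρ_J = max_k |cos(kπ/149)| = cos(π/149) = 0.999778
√(1 − cos²(π/149)) = sin(π/149) ≈ 0.0210830.
Young: ω* = 2/(1+√(1−ρ_J²)) = 2/(1+0.0210830) = 2/1.0210830 = 1.958705.
At ω = 1.958705 every |λ(B_ω)| = ω−1, so ρ_SOR = 0.958705.

ρ_SOR = 0.958705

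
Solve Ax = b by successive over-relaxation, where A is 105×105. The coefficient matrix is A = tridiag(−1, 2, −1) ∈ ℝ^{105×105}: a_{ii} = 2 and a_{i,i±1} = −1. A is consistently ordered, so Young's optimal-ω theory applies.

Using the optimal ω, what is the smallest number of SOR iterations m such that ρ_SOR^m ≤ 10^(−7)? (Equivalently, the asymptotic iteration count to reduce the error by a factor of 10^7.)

m = 272

½·tridiag(1,0,1) at n=105: λ_k = cos(kπ/106); max |λ| at k=1 ⇒ ρ_J = cos(π/106) ≈ 0.9995608.
1 − cos²(π/106) = sin²(π/106) ⇒ √(1−ρ_J²) = sin(π/106) = 0.0296333.
ω* = 2/(1 + 0.0296333) = 2/1.0296333 = 1.9424391.
and ρ(B_{ω*}) = 1.9424391 − 1 = 0.9424391.
(0.9424391)^m ≤ 10^{−7}  ⇒  m·ln(0.9424391) ≤ −7·ln10  ⇒  m ≥ 271.879  ⇒  m = 272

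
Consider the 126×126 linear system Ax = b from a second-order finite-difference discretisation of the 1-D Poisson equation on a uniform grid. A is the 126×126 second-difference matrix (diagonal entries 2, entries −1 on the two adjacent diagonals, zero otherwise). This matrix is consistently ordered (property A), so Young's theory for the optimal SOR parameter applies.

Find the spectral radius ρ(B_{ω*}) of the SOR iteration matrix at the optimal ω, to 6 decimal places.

ρ_SOR = 0.951725

½·tridiag(1,0,1) at n=126: λ_k = cos(kπ/127); max |λ| at k=1 ⇒ ρ_J = cos(π/127) ≈ 0.999694.
√(1−ρ_J²) simplifies to sin(π/127) = 0.0247344.
So ω* = 2/1.0247344 = 1.951725 (Young).
Hence ρ(B_{ω*}) = 1.951725 − 1 = 0.951725.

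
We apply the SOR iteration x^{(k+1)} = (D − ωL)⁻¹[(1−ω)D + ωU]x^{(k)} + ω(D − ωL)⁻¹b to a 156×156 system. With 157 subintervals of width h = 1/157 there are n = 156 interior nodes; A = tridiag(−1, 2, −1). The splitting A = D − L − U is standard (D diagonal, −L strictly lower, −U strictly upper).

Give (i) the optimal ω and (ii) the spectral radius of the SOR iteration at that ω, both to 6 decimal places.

n=156: λ(B_J) = 1 − λ(A)/2 = cos(kπ/157); k=1 gives ρ_J = 0.999800.
√(1 − cos²(π/157)) = sin(π/157) ≈ 0.0200088.
So ω* = 2/1.0200088 = 1.960767 (Young).
and ρ(B_{ω*}) = 1.960767 − 1 = 0.960767.

ω* = 1.960767, ρ_SOR = 0.960767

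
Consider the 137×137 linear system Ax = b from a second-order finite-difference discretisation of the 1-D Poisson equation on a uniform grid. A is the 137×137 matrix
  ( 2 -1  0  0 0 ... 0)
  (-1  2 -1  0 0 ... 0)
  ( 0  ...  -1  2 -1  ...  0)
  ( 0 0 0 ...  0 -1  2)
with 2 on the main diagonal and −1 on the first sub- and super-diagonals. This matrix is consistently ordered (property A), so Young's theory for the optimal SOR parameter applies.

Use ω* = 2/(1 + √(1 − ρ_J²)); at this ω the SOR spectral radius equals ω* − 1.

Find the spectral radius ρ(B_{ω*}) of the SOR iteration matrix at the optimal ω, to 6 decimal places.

ρ_SOR = 0.955487

½·tridiag(1,0,1) at n=137: λ_k = cos(kπ/138); max |λ| at k=1 ⇒ ρ_J = cos(π/138) ≈ 0.999741.
√(1−ρ_J²) simplifies to sin(π/138) = 0.0227632.
So ω* = 2/1.0227632 = 1.955487 (Young).
Hence ρ(B_{ω*}) = 1.955487 − 1 = 0.955487.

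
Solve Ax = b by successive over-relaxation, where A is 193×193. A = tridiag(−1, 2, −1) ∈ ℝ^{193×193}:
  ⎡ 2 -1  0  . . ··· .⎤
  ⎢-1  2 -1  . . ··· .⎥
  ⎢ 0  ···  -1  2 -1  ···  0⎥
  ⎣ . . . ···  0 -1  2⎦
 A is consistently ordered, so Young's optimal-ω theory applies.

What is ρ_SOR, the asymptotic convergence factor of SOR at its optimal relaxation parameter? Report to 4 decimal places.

ρ_SOR = 0.9681

ρ_J = max_k |cos(kπ/194)| = cos(π/194) = 0.9999
√(1−ρ_J²) simplifies to sin(π/194) = 0.01619.
ω* = 2/(1 + 0.01619) = 2/1.01619 = 1.9681.
At ω = 1.9681 every |λ(B_ω)| = ω−1, so ρ_SOR = 0.9681.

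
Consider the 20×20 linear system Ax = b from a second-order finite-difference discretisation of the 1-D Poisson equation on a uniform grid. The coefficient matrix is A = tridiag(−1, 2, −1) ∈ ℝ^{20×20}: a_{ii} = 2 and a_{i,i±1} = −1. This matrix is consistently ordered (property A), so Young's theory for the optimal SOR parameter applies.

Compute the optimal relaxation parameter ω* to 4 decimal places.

B_J for the 20×20 system has eigenvalues cos(kπ/21); ρ_J = cos(π/21) = 0.9888.
√(1 − cos²(π/21)) = sin(π/21) ≈ 0.14904.
ω* = 2 / (1 + 0.14904) = 2 / 1.14904 ≈ 1.7406.
At ω = 1.7406 every |λ(B_ω)| = ω−1, so ρ_SOR = 0.7406.

ω* = 1.7406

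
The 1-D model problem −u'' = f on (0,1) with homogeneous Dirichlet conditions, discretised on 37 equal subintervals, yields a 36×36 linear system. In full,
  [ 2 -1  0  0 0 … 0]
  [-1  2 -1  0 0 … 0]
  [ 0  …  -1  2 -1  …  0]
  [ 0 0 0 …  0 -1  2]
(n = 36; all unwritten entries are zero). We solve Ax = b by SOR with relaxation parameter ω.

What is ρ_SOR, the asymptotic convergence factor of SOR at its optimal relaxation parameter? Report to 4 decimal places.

With n=36, ρ(Jacobi) = cos(π/37) = 0.9964.
√(1 − cos²(π/37)) = sin(π/37) ≈ 0.08481.
[ω*] 2 ÷ (1 + 0.08481) = 2 ÷ 1.08481 = 1.8436.
ρ(B_{ω*}) = ω*−1 = 0.8436

ρ_SOR = 0.8436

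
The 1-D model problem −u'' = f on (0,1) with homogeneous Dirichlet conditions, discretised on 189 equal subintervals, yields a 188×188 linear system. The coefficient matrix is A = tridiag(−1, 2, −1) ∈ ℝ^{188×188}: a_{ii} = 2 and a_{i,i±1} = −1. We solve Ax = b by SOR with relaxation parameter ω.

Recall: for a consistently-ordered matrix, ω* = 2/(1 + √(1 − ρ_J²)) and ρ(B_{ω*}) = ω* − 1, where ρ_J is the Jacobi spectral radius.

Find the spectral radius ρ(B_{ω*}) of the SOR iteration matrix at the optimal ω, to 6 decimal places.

ρ_SOR = 0.967301

spectrum of D⁻¹(L+U) = {cos(kπ/189) : 1≤k≤188}; ρ_J = cos(π/189) = 0.999862.
√(1−ρ_J²) = |sin(π/189)| = 0.0166214
Young: ω* = 2/(1+√(1−ρ_J²)) = 2/(1+0.0166214) = 2/1.0166214 = 1.967301.
Hence ρ(B_{ω*}) = 1.967301 − 1 = 0.967301.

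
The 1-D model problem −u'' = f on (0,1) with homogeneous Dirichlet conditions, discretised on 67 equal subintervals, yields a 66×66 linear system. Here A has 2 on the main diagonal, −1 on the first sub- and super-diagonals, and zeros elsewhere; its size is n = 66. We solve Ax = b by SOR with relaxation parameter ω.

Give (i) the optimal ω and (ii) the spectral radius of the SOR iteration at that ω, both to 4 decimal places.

ω* = 1.9105, ρ_SOR = 0.9105

[ρ_J] n=66: ρ(B_J) = cos(π/(n+1)) = cos(π/67) = 0.9989.
√(1−ρ_J²) simplifies to sin(π/67) = 0.04687.
ω* = 2 / (1 + 0.04687) = 2 / 1.04687 ≈ 1.9105.
ρ_SOR = ω* − 1 = 1.9105 − 1 = 0.9105.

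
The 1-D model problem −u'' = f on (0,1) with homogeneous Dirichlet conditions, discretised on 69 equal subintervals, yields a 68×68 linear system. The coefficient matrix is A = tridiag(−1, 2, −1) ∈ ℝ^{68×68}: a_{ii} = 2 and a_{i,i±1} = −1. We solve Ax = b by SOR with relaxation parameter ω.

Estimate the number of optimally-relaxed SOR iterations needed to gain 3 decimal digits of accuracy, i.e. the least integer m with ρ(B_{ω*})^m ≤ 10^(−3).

B_J for the 68×68 system has eigenvalues cos(kπ/69); ρ_J = cos(π/69) = 0.9989637.
√(1 − cos²(π/69)) = sin(π/69) ≈ 0.0455146.
Young: ω* = 2/(1+√(1−ρ_J²)) = 2/(1+0.0455146) = 2/1.0455146 = 1.9129336.
ρ(B_{ω*}) = ω*−1 = 0.9129336
(0.9129336)^m ≤ 10^{−3}  ⇒  m·ln(0.9129336) ≤ −3·ln10  ⇒  m ≥ 75.833  ⇒  m = 76

m = 76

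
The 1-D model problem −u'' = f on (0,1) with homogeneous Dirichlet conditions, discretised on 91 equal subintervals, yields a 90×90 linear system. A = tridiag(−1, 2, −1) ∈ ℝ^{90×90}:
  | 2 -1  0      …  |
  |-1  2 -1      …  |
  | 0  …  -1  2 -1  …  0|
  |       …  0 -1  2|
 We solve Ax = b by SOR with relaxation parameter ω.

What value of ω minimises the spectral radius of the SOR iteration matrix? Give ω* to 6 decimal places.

ω* = 1.933271

spectrum of D⁻¹(L+U) = {cos(kπ/91) : 1≤k≤90}; ρ_J = cos(π/91) = 0.999404.
√(1−ρ_J²) = |sin(π/91)| = 0.0345161
So ω* = 2/1.0345161 = 1.933271 (Young).
Hence ρ(B_{ω*}) = 1.933271 − 1 = 0.933271.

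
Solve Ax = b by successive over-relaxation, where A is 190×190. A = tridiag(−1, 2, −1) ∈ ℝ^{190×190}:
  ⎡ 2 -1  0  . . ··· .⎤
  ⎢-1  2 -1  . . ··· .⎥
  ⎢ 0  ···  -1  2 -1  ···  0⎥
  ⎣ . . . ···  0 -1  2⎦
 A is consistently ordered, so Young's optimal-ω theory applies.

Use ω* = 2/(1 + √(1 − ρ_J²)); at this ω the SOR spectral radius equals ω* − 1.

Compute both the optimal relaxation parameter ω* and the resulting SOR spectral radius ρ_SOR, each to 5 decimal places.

n=190: λ(B_J) = 1 − λ(A)/2 = cos(kπ/191); k=1 gives ρ_J = 0.99986.
√(1 − cos²(π/191)) = sin(π/191) ≈ 0.016447.
So ω* = 2/1.016447 = 1.96764 (Young).
ρ(B_{ω*}) = ω*−1 = 0.96764

ω* = 1.96764, ρ_SOR = 0.96764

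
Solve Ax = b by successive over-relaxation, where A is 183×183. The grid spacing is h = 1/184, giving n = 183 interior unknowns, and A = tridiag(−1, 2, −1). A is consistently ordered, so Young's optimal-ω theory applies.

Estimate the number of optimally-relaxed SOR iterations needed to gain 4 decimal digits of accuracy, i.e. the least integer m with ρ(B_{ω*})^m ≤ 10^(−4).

m = 270

With n=183, ρ(Jacobi) = cos(π/184) = 0.9998542.
√(1−ρ_J²) = |sin(π/184)| = 0.0170730
ω* = 2 / (1 + 0.0170730) = 2 / 1.0170730 ≈ 1.9664272.
Hence ρ(B_{ω*}) = 1.9664272 − 1 = 0.9664272.
m ≥ 4·ln10 / (−ln 0.9664272) = 269.708; smallest integer m = 270.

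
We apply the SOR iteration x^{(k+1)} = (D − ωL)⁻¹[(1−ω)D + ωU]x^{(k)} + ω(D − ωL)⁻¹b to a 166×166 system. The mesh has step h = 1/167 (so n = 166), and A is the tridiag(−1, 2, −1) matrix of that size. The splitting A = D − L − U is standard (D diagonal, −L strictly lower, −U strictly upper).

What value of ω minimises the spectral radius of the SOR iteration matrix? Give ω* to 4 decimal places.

With n=166, ρ(Jacobi) = cos(π/167) = 0.9998.
√(1−ρ_J²) simplifies to sin(π/167) = 0.01881.
Young: ω* = 2/(1+√(1−ρ_J²)) = 2/(1+0.01881) = 2/1.01881 = 1.9631.
ρ(B_{ω*}) = ω*−1 = 0.9631

ω* = 1.9631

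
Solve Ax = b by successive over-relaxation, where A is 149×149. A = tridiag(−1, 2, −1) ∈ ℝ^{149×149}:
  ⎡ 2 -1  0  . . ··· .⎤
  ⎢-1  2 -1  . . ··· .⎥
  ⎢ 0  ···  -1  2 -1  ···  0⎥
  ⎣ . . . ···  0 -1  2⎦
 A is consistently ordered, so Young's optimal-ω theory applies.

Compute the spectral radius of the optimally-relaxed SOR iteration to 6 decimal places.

B_J for the 149×149 system has eigenvalues cos(kπ/150); ρ_J = cos(π/150) = 0.999781.
1 − cos²(π/150) = sin²(π/150) ⇒ √(1−ρ_J²) = sin(π/150) = 0.0209424.
Young: ω* = 2/(1+√(1−ρ_J²)) = 2/(1+0.0209424) = 2/1.0209424 = 1.958974.
ρ_SOR = ω* − 1 = 1.958974 − 1 = 0.958974.

ρ_SOR = 0.958974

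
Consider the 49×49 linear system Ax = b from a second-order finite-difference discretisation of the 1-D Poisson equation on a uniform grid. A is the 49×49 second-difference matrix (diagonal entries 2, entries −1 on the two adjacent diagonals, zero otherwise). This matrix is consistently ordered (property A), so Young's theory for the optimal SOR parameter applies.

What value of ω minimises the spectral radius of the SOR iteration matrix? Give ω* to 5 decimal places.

ρ_J = max_k |cos(kπ/50)| = cos(π/50) = 0.99803
root = sin(π/50) = 0.062791  (since 1−cos² = sin²).
ω* = 2 / (1 + 0.062791) = 2 / 1.062791 ≈ 1.88184.
At ω = 1.88184 every |λ(B_ω)| = ω−1, so ρ_SOR = 0.88184.

ω* = 1.88184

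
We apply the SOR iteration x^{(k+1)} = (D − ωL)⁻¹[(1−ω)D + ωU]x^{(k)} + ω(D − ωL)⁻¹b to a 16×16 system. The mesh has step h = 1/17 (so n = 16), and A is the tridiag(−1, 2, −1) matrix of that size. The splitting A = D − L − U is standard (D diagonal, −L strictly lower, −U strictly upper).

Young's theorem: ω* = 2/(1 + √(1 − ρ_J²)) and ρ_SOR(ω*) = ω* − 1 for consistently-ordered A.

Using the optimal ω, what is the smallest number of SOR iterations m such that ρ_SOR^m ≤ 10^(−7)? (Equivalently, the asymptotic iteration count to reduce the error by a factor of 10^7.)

m = 44

[ρ_J] n=16: ρ(B_J) = cos(π/(n+1)) = cos(π/17) = 0.9829731.
1 − cos²(π/17) = sin²(π/17) ⇒ √(1−ρ_J²) = sin(π/17) = 0.1837495.
ω* = 2/(1 + 0.1837495) = 2/1.1837495 = 1.6895466.
Hence ρ(B_{ω*}) = 1.6895466 − 1 = 0.6895466.
For 7 digits: m = 7·ln10 / (−ln 0.6895466) = 16.1181/0.371721 = 43.361; round up → m = 44.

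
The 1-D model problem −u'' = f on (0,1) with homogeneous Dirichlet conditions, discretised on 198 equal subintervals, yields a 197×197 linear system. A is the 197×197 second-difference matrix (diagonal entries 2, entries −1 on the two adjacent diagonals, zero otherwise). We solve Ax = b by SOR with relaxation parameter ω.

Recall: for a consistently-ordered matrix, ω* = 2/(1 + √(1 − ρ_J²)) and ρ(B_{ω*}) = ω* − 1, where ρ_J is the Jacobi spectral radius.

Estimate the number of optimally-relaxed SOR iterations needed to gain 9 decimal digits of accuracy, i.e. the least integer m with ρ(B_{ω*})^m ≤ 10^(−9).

[ρ_J] n=197: ρ(B_J) = cos(π/(n+1)) = cos(π/198) = 0.9998741.
√(1−ρ_J²) = |sin(π/198)| = 0.0158660
Then 2/(1+√(1−ρ_J²)) = 2/(1+0.0158660); ω* = 2/1.0158660 = 1.9687636.
Hence ρ(B_{ω*}) = 1.9687636 − 1 = 0.9687636.
9·ln10 = 20.7233; −ln(0.9687636) = 0.0317347; m = ⌈20.7233/0.0317347⌉ = ⌈653.017⌉ = 654.

m = 654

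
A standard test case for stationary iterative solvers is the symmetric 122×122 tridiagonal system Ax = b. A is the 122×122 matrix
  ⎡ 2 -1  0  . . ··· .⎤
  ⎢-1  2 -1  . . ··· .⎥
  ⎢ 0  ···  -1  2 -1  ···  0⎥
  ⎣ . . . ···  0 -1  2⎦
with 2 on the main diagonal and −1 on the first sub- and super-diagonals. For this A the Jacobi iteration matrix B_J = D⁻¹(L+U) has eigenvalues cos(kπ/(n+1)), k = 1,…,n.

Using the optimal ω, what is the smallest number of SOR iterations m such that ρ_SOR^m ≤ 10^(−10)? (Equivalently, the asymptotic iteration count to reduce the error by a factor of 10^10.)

m = 451

spectrum of D⁻¹(L+U) = {cos(kπ/123) : 1≤k≤122}; ρ_J = cos(π/123) = 0.9996738.
√(1−ρ_J²) = |sin(π/123)| = 0.0255386
Young: ω* = 2/(1+√(1−ρ_J²)) = 2/(1+0.0255386) = 2/1.0255386 = 1.9501948.
[ρ_SOR] ω* − 1 = 0.9501948.
For 10 digits: m = 10·ln10 / (−ln 0.9501948) = 23.0259/0.0510883 = 450.708; round up → m = 451.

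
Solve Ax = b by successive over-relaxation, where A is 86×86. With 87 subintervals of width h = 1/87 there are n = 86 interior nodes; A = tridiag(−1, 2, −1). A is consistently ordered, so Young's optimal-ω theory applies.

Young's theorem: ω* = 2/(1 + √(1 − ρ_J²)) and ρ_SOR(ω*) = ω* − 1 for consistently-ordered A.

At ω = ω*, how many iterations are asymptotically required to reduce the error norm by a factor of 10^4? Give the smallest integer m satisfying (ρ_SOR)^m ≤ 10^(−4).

m = 128

[ρ_J] n=86: ρ(B_J) = cos(π/(n+1)) = cos(π/87) = 0.9993481.
√(1 − cos²(π/87)) = sin(π/87) ≈ 0.0361024.
Then 2/(1+√(1−ρ_J²)) = 2/(1+0.0361024); ω* = 2/1.0361024 = 1.9303111.
Hence ρ(B_{ω*}) = 1.9303111 − 1 = 0.9303111.
Need (0.9303111)^m ≤ 10^(−4): m ≥ 4·ln10/|ln 0.9303111| = 9.21034/0.0722362 = 127.503 ⇒ m = 128.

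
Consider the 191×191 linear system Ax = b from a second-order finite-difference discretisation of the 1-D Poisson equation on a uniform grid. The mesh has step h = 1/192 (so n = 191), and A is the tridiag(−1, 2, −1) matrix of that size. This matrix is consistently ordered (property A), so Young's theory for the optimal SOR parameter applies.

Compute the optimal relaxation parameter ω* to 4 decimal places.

½·tridiag(1,0,1) at n=191: λ_k = cos(kπ/192); max |λ| at k=1 ⇒ ρ_J = cos(π/192) ≈ 0.9999.
√(1−ρ_J²) simplifies to sin(π/192) = 0.01636.
ω* = 2/(1+0.01636) = 1.9678
ρ(B_{ω*}) = ω*−1 = 0.9678

ω* = 1.9678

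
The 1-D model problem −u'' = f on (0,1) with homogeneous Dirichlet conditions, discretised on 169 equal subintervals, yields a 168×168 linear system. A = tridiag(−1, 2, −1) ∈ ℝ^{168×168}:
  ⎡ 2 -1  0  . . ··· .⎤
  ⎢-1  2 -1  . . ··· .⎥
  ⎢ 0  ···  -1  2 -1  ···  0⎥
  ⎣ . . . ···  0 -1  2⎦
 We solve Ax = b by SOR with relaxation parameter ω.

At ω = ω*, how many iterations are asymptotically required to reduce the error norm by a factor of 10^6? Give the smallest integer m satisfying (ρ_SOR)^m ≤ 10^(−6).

m = 372

B_J for the 168×168 system has eigenvalues cos(kπ/169); ρ_J = cos(π/169) = 0.9998272.
√(1 − cos²(π/169)) = sin(π/169) ≈ 0.0185882.
ω* = 2 / (1 + 0.0185882) = 2 / 1.0185882 ≈ 1.9635020.
ρ_SOR = ω* − 1 = 1.9635020 − 1 = 0.9635020.
For 6 digits: m = 6·ln10 / (−ln 0.9635020) = 13.8155/0.0371807 = 371.577; round up → m = 372.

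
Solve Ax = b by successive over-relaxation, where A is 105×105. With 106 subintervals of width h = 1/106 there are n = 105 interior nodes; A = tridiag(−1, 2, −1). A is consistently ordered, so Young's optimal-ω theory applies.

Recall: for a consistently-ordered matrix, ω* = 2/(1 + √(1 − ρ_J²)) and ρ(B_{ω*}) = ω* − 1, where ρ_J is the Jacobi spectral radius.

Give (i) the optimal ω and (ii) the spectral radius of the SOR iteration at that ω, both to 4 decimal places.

With n=105, ρ(Jacobi) = cos(π/106) = 0.9996.
√(1 − cos²(π/106)) = sin(π/106) ≈ 0.02963.
ω* = 2/(1+0.02963) = 1.9424
ρ(B_{ω*}) = ω*−1 = 0.9424

ω* = 1.9424, ρ_SOR = 0.9424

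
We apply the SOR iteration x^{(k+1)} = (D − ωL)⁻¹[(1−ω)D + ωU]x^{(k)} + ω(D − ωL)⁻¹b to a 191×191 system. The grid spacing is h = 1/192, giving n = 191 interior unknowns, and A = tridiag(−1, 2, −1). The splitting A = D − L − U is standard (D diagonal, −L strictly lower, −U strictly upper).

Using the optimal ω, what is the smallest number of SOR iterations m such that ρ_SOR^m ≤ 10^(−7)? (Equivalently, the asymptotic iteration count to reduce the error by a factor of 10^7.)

ρ_J = max_k |cos(kπ/192)| = cos(π/192) = 0.9998661
√(1−ρ_J²) simplifies to sin(π/192) = 0.0163617.
ω* = 2 / (1 + 0.0163617) = 2 / 1.0163617 ≈ 1.9678034.
Hence ρ(B_{ω*}) = 1.9678034 − 1 = 0.9678034.
(0.9678034)^m ≤ 10^{−7}  ⇒  m·ln(0.9678034) ≤ −7·ln10  ⇒  m ≥ 492.512  ⇒  m = 493

m = 493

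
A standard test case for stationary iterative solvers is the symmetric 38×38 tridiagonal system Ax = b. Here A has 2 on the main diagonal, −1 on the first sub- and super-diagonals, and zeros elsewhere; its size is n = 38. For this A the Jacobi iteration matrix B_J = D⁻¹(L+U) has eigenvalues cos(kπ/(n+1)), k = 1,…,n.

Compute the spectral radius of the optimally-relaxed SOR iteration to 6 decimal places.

ρ_J = max_k |cos(kπ/39)| = cos(π/39) = 0.996757
root = sin(π/39) = 0.0804666  (since 1−cos² = sin²).
Young: ω* = 2/(1+√(1−ρ_J²)) = 2/(1+0.0804666) = 2/1.0804666 = 1.851052.
ρ(B_{ω*}) = ω*−1 = 0.851052

ρ_SOR = 0.851052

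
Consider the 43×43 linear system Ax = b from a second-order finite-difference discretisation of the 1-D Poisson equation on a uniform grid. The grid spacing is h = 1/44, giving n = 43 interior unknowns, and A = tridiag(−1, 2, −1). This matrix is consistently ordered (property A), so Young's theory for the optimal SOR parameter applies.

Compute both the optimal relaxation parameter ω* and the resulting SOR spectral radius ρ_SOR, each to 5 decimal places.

ω* = 1.86682, ρ_SOR = 0.86682

With n=43, ρ(Jacobi) = cos(π/44) = 0.99745.
√(1−ρ_J²) = |sin(π/44)| = 0.071339
So ω* = 2/1.071339 = 1.86682 (Young).
ρ(B_{ω*}) = ω*−1 = 0.86682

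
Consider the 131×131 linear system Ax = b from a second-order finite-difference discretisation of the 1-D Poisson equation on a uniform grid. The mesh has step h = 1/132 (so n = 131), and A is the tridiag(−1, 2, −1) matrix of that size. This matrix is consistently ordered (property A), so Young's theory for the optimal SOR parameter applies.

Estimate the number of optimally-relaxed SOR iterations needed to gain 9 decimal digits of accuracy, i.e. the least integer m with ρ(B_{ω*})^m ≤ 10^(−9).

m = 436

spectrum of D⁻¹(L+U) = {cos(kπ/132) : 1≤k≤131}; ρ_J = cos(π/132) = 0.9997168.
√(1−ρ_J²) = |sin(π/132)| = 0.0237977
ω* = 2/(1 + 0.0237977) = 2/1.0237977 = 1.9535109.
ρ(B_{ω*}) = ω*−1 = 0.9535109
ρ_SOR^m ≤ 10^(−9) ⇔ m ≥ 9·ln10/(−ln 0.9535109) = 20.7233/0.0476044 = 435.323; m = ⌈435.323⌉ = 436.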